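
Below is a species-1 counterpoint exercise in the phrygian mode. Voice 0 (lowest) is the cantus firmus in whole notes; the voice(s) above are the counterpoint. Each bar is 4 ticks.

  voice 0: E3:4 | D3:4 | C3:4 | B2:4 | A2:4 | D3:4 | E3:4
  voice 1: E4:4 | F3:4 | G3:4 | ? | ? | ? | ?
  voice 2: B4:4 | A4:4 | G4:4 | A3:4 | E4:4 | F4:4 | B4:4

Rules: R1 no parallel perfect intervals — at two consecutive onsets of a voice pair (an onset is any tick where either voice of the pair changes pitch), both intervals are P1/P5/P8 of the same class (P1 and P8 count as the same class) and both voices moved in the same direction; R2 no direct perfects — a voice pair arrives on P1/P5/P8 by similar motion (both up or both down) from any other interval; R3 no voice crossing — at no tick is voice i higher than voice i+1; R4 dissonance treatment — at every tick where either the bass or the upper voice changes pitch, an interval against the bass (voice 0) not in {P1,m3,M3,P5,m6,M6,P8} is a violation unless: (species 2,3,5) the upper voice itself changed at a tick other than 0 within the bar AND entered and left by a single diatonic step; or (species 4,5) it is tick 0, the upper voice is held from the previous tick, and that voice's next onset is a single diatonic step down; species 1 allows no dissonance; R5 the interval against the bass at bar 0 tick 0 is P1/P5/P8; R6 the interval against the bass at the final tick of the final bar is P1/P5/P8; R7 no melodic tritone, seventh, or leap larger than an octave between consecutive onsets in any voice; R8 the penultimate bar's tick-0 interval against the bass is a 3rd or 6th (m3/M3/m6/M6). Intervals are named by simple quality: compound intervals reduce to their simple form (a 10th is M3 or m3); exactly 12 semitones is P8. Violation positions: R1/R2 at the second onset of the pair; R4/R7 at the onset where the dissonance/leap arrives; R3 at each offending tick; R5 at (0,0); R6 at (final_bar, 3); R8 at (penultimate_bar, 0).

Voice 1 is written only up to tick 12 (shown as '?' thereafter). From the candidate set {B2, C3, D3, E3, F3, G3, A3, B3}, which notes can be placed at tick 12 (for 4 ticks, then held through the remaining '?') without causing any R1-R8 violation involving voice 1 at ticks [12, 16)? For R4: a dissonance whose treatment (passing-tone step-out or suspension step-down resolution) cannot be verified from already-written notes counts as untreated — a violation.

B2: violates R2
C3: violates R4
D3: violates R2
E3: violates R4
F3: violates R4
G3: legal
A3: violates R4
B3: violates R3

{G3}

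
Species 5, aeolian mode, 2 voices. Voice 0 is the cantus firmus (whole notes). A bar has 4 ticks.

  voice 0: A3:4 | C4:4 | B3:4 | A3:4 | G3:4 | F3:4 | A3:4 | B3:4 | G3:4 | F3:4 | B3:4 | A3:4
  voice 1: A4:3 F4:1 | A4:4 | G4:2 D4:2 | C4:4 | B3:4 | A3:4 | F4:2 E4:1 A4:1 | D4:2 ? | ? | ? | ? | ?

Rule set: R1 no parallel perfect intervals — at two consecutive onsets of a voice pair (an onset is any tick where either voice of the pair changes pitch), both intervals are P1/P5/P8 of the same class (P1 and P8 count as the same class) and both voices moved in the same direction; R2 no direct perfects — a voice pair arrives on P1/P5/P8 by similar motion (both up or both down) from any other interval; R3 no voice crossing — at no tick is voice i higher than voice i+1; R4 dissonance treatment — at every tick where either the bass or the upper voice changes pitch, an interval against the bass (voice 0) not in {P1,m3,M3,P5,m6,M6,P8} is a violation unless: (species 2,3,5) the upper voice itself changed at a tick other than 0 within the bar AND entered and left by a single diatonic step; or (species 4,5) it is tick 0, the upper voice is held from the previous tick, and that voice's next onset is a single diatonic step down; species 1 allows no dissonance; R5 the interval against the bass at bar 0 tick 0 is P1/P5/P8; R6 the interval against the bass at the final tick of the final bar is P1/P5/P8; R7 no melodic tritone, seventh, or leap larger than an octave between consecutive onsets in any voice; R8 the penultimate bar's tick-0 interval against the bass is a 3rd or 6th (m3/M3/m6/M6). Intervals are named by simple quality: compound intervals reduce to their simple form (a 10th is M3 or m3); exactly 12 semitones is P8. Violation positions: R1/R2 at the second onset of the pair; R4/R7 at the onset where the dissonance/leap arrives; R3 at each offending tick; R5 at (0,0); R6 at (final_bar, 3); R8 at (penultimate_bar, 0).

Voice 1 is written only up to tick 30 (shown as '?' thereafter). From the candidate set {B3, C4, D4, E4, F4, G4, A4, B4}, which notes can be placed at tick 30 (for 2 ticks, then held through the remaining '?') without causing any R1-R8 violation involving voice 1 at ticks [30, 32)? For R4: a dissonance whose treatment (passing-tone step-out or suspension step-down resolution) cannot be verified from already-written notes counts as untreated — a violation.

{B3, B4, D4, G4}

B3: legal
C4: violates R4
D4: legal
E4: violates R4
F4: violates R4
G4: legal
A4: violates R4
B4: legal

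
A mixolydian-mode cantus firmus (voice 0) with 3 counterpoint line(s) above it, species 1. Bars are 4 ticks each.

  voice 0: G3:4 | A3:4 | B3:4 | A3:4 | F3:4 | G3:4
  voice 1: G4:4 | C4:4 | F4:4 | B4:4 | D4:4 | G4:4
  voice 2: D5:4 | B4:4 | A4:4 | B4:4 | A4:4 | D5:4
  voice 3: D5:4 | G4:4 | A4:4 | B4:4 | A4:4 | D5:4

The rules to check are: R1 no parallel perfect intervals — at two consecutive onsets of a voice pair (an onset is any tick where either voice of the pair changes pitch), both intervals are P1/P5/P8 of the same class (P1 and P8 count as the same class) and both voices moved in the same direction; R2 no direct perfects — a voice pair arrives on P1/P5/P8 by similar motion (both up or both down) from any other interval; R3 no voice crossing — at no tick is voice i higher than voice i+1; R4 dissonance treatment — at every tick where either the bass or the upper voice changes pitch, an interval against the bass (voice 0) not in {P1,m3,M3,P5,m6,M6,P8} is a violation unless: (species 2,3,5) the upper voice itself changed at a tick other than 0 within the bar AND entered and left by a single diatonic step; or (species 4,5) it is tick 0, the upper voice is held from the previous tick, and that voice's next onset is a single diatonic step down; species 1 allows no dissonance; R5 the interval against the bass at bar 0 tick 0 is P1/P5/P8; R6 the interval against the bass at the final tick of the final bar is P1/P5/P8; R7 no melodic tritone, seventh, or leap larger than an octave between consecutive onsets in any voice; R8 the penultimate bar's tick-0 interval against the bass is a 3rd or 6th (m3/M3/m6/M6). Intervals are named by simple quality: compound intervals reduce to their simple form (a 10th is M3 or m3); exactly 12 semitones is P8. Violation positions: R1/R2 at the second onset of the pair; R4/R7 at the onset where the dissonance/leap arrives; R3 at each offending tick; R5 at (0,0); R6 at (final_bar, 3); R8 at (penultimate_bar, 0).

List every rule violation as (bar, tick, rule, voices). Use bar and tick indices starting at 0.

(1, 0, R1, (1, 3))
(1, 0, R3, (2, 3))
(1, 0, R4, (0, 2))
(1, 0, R4, (0, 3))
(1, 1, R3, (2, 3))
(1, 2, R3, (2, 3))
(1, 3, R3, (2, 3))
(2, 0, R4, (0, 1))
(2, 0, R4, (0, 2))
(2, 0, R4, (0, 3))
(3, 0, R1, (2, 3))
(3, 0, R2, (1, 2))
(3, 0, R2, (1, 3))
(3, 0, R4, (0, 1))
(3, 0, R4, (0, 2))
(3, 0, R4, (0, 3))
(3, 0, R7, (1,))
(4, 0, R1, (2, 3))
(4, 0, R2, (1, 2))
(4, 0, R2, (1, 3))
(5, 0, R1, (1, 2))
(5, 0, R1, (1, 3))
(5, 0, R1, (2, 3))
(5, 0, R2, (0, 1))
(5, 0, R2, (0, 2))
(5, 0, R2, (0, 3))

bar 0: v0=G3 v1=G4 v2=D5 v3=D5 downbeat P5
bar 1: v0=A3 v1=C4 v2=B4 v3=G4 downbeat m7
bar 2: v0=B3 v1=F4 v2=A4 v3=A4 downbeat m7
bar 3: v0=A3 v1=B4 v2=B4 v3=B4 downbeat M2
bar 4: v0=F3 v1=D4 v2=A4 v3=A4 downbeat M3
bar 5: v0=G3 v1=G4 v2=D5 v3=D5 downbeat P5
  -> R1 @ bar 1 tick 0 v(1, 3): G4/D5 P5 -> C4/G4 P5 similar
  -> R3 @ bar 1 tick 0 v(2, 3): B4 above G4
  -> R4 @ bar 1 tick 0 v(0, 2): A3/B4 M2 untreated
  -> R4 @ bar 1 tick 0 v(0, 3): A3/G4 m7 untreated
  -> R3 @ bar 1 tick 1 v(2, 3): B4 above G4
  -> R3 @ bar 1 tick 2 v(2, 3): B4 above G4
  -> R3 @ bar 1 tick 3 v(2, 3): B4 above G4
  -> R4 @ bar 2 tick 0 v(0, 1): B3/F4 TT untreated
  -> R4 @ bar 2 tick 0 v(0, 2): B3/A4 m7 untreated
  -> R4 @ bar 2 tick 0 v(0, 3): B3/A4 m7 untreated
  -> R1 @ bar 3 tick 0 v(2, 3): A4/A4 P1 -> B4/B4 P1 similar
  -> R2 @ bar 3 tick 0 v(1, 2): F4/A4 M3 -> B4/B4 P1 similar
  -> R2 @ bar 3 tick 0 v(1, 3): F4/A4 M3 -> B4/B4 P1 similar
  -> R4 @ bar 3 tick 0 v(0, 1): A3/B4 M2 untreated
  -> R4 @ bar 3 tick 0 v(0, 2): A3/B4 M2 untreated
  -> R4 @ bar 3 tick 0 v(0, 3): A3/B4 M2 untreated
  -> R7 @ bar 3 tick 0 v(1,): F4->B4 leap 6st
  -> R1 @ bar 4 tick 0 v(2, 3): B4/B4 P1 -> A4/A4 P1 similar
  -> R2 @ bar 4 tick 0 v(1, 2): B4/B4 P1 -> D4/A4 P5 similar
  -> R2 @ bar 4 tick 0 v(1, 3): B4/B4 P1 -> D4/A4 P5 similar
  -> R1 @ bar 5 tick 0 v(1, 2): D4/A4 P5 -> G4/D5 P5 similar
  -> R1 @ bar 5 tick 0 v(1, 3): D4/A4 P5 -> G4/D5 P5 similar
  -> R1 @ bar 5 tick 0 v(2, 3): A4/A4 P1 -> D5/D5 P1 similar
  -> R2 @ bar 5 tick 0 v(0, 1): F3/D4 M6 -> G3/G4 P8 similar
  -> R2 @ bar 5 tick 0 v(0, 2): F3/A4 M3 -> G3/D5 P5 similar
  -> R2 @ bar 5 tick 0 v(0, 3): F3/A4 M3 -> G3/D5 P5 similar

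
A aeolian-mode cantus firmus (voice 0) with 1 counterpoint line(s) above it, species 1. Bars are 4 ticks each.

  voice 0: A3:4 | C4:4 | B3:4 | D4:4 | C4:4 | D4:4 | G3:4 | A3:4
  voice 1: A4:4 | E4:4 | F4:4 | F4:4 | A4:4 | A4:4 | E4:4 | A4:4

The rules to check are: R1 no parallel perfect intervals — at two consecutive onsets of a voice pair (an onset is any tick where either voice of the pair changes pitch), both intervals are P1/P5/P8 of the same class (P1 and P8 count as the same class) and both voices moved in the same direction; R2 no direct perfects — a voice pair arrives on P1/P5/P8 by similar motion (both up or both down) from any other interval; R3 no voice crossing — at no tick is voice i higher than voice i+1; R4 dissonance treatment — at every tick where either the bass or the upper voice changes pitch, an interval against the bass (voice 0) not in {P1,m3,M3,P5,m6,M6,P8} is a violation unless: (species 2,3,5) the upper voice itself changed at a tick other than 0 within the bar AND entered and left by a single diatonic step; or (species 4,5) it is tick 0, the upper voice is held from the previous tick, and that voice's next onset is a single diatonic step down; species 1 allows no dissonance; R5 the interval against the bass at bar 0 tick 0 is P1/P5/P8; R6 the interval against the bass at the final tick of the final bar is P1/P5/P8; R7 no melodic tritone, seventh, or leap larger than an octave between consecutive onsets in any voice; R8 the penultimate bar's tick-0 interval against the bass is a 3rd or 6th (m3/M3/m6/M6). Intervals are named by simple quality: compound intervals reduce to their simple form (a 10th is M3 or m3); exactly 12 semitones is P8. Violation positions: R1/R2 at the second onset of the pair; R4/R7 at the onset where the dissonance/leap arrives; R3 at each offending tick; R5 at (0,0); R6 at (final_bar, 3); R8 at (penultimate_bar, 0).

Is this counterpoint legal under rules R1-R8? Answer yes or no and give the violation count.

bar 0: v0=A3 v1=A4 (P8)
bar 1: v0=C4 v1=E4 (M3)
bar 2: v0=B3 v1=F4 (TT)
bar 3: v0=D4 v1=F4 (m3)
bar 4: v0=C4 v1=A4 (M6)
bar 5: v0=D4 v1=A4 (P5)
bar 6: v0=G3 v1=E4 (M6)
bar 7: v0=A3 v1=A4 (P8)
  R4 @ bar2.0: B3/F4 TT untreated
  R2 @ bar7.0: G3/E4 M6 -> A3/A4 P8 similar

No (2 violations)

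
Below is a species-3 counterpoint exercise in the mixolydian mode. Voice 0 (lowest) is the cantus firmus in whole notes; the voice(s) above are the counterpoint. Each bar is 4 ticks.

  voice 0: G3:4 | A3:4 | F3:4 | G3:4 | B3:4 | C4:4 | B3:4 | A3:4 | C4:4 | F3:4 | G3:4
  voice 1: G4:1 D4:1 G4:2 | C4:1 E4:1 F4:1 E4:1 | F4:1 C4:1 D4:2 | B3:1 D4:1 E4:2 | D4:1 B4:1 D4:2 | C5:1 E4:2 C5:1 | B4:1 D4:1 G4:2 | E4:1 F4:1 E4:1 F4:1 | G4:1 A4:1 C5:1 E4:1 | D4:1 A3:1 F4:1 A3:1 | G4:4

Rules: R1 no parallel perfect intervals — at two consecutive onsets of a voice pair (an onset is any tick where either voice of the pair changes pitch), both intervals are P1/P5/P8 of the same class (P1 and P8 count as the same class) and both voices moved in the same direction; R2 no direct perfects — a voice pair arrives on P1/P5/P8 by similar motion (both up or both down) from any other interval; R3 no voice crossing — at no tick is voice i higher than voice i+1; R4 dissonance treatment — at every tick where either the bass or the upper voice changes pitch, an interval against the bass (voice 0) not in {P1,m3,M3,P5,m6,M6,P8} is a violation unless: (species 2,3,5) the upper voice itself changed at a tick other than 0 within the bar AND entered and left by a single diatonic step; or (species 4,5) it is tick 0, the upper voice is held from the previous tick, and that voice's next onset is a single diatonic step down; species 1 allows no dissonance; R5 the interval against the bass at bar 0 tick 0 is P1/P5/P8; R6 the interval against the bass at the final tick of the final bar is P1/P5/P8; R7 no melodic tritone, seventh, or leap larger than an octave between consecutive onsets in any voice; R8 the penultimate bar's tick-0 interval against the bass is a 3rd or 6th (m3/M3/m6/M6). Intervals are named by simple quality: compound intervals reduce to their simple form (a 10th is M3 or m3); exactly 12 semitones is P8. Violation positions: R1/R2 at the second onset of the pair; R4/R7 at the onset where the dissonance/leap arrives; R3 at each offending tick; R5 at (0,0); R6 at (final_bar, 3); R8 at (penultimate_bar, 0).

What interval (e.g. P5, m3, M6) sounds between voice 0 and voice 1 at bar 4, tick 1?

voice 0=B3 voice 1=B4 -> P8

P8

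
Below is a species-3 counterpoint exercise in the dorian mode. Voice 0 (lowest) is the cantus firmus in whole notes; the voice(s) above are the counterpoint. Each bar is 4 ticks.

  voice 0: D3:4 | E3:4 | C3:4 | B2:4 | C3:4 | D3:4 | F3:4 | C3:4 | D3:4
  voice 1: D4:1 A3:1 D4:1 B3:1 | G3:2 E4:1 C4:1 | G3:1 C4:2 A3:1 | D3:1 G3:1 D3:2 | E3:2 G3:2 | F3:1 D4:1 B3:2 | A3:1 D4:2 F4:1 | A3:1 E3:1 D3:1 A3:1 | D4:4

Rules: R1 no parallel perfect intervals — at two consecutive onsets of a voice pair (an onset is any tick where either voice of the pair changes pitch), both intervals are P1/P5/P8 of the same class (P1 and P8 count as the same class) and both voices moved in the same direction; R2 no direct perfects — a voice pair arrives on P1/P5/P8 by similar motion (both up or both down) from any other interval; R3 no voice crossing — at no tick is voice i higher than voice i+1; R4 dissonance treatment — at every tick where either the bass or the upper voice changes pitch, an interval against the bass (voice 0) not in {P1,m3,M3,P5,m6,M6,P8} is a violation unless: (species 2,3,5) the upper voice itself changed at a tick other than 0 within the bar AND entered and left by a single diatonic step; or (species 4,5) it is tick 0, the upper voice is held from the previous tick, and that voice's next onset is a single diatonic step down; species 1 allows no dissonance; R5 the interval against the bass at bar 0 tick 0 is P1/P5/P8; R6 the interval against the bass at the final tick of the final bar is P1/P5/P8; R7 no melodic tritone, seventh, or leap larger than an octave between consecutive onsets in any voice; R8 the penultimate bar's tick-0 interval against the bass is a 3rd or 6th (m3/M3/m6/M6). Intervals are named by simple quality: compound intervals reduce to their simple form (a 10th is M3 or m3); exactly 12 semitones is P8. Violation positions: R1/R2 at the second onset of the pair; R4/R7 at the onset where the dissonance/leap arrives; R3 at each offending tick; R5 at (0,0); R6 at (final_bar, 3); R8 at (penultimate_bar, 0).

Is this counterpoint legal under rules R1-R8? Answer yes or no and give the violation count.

No (3 violations)

bar 0: v0=D3 v1=D4 (P8)
bar 1: v0=E3 v1=G3 (m3)
bar 2: v0=C3 v1=G3 (P5)
bar 3: v0=B2 v1=D3 (m3)
bar 4: v0=C3 v1=E3 (M3)
bar 5: v0=D3 v1=F3 (m3)
bar 6: v0=F3 v1=A3 (M3)
bar 7: v0=C3 v1=A3 (M6)
bar 8: v0=D3 v1=D4 (P8)
  R2 @ bar2.0: E3/C4 m6 -> C3/G3 P5 similar
  R4 @ bar7.2: C3/D3 M2 untreated
  R2 @ bar8.0: C3/A3 M6 -> D3/D4 P8 similar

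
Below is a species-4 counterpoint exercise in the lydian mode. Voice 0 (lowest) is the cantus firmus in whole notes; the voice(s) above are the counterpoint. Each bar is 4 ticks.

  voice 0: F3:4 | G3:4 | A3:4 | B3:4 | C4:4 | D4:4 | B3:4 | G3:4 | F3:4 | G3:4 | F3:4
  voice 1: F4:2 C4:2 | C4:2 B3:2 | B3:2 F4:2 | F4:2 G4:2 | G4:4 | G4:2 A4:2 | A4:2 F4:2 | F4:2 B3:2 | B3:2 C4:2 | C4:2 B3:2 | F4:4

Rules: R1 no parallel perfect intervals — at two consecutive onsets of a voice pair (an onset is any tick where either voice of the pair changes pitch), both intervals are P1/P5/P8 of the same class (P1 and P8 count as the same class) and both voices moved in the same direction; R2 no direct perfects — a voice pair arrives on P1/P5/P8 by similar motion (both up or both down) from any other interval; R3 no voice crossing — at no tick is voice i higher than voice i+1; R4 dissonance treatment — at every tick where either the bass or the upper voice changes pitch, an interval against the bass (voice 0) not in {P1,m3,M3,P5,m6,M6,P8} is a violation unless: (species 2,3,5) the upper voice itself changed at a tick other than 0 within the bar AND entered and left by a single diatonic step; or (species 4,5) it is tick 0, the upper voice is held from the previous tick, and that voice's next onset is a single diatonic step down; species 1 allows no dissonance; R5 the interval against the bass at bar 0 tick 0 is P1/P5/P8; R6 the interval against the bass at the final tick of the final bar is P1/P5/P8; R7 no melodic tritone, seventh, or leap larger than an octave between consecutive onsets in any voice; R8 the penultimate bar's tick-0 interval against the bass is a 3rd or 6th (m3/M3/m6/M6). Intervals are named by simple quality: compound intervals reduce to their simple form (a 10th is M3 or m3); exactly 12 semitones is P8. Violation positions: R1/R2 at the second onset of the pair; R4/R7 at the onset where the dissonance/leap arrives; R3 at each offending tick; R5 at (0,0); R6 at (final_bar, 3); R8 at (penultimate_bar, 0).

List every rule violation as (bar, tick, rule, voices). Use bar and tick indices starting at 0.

bar 0: v0=F3 v1=F4 downbeat P8
bar 1: v0=G3 v1=C4 downbeat P4
bar 2: v0=A3 v1=B3 downbeat M2
bar 3: v0=B3 v1=F4 downbeat TT
bar 4: v0=C4 v1=G4 downbeat P5
bar 5: v0=D4 v1=G4 downbeat P4
bar 6: v0=B3 v1=A4 downbeat m7
bar 7: v0=G3 v1=F4 downbeat m7
bar 8: v0=F3 v1=B3 downbeat TT
bar 9: v0=G3 v1=C4 downbeat P4
bar 10: v0=F3 v1=F4 downbeat P8
  -> R4 @ bar 2 tick 0 v(0, 1): A3/B3 M2 untreated
  -> R7 @ bar 2 tick 2 v(1,): B3->F4 leap 6st
  -> R4 @ bar 3 tick 0 v(0, 1): B3/F4 TT untreated
  -> R4 @ bar 5 tick 0 v(0, 1): D4/G4 P4 untreated
  -> R4 @ bar 6 tick 0 v(0, 1): B3/A4 m7 untreated
  -> R4 @ bar 6 tick 2 v(0, 1): B3/F4 TT untreated
  -> R4 @ bar 7 tick 0 v(0, 1): G3/F4 m7 untreated
  -> R7 @ bar 7 tick 2 v(1,): F4->B3 leap 6st
  -> R4 @ bar 8 tick 0 v(0, 1): F3/B3 TT untreated
  -> R8 @ bar 9 tick 0 v(0, 1): penult P4 not 3rd/6th
  -> R7 @ bar 10 tick 0 v(1,): B3->F4 leap 6st

(2, 0, R4, (0, 1))
(2, 2, R7, (1,))
(3, 0, R4, (0, 1))
(5, 0, R4, (0, 1))
(6, 0, R4, (0, 1))
(6, 2, R4, (0, 1))
(7, 0, R4, (0, 1))
(7, 2, R7, (1,))
(8, 0, R4, (0, 1))
(9, 0, R8, (0, 1))
(10, 0, R7, (1,))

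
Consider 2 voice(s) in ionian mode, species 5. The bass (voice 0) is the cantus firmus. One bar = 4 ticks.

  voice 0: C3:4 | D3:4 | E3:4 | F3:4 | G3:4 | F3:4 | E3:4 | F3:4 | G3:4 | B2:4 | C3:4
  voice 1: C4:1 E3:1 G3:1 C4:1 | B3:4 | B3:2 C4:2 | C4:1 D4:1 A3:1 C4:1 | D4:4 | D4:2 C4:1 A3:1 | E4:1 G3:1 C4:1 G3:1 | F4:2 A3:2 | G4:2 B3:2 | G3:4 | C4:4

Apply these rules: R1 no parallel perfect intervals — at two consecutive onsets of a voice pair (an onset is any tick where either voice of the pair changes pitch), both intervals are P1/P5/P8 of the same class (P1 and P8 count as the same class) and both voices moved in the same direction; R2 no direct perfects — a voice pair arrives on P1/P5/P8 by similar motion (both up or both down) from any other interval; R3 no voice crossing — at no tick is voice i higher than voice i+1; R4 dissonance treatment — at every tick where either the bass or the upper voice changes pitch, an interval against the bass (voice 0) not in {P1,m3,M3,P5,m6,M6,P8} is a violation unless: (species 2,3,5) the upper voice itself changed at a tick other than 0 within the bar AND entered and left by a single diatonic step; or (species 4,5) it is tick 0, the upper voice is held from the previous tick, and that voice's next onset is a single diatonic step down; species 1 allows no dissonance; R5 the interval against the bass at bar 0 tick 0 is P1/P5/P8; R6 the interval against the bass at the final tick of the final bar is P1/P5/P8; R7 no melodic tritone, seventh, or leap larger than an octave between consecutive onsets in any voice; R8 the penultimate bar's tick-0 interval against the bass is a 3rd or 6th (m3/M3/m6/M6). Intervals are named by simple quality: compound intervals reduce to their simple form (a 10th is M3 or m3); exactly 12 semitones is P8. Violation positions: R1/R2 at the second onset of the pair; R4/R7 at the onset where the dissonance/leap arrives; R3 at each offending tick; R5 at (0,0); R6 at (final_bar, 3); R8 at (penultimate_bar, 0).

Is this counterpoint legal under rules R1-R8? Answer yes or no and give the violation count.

bar 0: v0=C3 v1=C4 (P8)
bar 1: v0=D3 v1=B3 (M6)
bar 2: v0=E3 v1=B3 (P5)
bar 3: v0=F3 v1=C4 (P5)
bar 4: v0=G3 v1=D4 (P5)
bar 5: v0=F3 v1=D4 (M6)
bar 6: v0=E3 v1=E4 (P8)
bar 7: v0=F3 v1=F4 (P8)
bar 8: v0=G3 v1=G4 (P8)
bar 9: v0=B2 v1=G3 (m6)
bar 10: v0=C3 v1=C4 (P8)
  R1 @ bar4.0: F3/C4 P5 -> G3/D4 P5 similar
  R2 @ bar7.0: E3/G3 m3 -> F3/F4 P8 similar
  R7 @ bar7.0: G3->F4 leap 10st
  R2 @ bar8.0: F3/A3 M3 -> G3/G4 P8 similar
  R7 @ bar8.0: A3->G4 leap 10st
  R2 @ bar10.0: B2/G3 m6 -> C3/C4 P8 similar

No (6 violations)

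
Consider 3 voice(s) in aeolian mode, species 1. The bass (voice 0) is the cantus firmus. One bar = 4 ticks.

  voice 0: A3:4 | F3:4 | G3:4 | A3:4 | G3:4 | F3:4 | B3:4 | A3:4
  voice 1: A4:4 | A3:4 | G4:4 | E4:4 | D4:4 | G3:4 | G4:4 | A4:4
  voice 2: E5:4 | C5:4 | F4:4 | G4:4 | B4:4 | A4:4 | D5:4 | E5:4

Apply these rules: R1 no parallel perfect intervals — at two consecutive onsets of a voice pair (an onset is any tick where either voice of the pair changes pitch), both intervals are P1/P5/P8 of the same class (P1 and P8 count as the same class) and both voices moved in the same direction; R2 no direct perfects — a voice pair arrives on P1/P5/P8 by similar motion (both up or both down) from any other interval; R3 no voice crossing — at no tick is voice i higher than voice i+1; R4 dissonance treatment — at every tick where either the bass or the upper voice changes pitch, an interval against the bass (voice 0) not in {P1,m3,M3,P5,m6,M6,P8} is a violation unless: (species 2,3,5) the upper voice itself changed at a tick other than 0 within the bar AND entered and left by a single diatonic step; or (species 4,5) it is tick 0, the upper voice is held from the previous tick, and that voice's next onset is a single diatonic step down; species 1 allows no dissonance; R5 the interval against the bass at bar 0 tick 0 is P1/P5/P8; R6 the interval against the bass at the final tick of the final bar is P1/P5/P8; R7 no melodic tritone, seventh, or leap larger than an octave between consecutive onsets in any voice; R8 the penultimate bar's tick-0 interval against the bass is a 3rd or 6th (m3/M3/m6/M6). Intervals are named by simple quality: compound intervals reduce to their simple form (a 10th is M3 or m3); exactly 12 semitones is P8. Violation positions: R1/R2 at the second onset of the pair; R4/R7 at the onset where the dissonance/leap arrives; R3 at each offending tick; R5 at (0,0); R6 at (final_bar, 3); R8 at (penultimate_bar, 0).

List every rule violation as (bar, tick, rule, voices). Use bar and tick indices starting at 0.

(1, 0, R1, (0, 2))
(2, 0, R2, (0, 1))
(2, 0, R3, (1, 2))
(2, 0, R4, (0, 2))
(2, 0, R7, (1,))
(2, 1, R3, (1, 2))
(2, 2, R3, (1, 2))
(2, 3, R3, (1, 2))
(3, 0, R4, (0, 2))
(4, 0, R1, (0, 1))
(5, 0, R4, (0, 1))
(6, 0, R2, (1, 2))
(6, 0, R7, (0,))
(7, 0, R1, (1, 2))

bar 0: v0=A3 v1=A4 v2=E5 downbeat P5
bar 1: v0=F3 v1=A3 v2=C5 downbeat P5
bar 2: v0=G3 v1=G4 v2=F4 downbeat m7
bar 3: v0=A3 v1=E4 v2=G4 downbeat m7
bar 4: v0=G3 v1=D4 v2=B4 downbeat M3
bar 5: v0=F3 v1=G3 v2=A4 downbeat M3
bar 6: v0=B3 v1=G4 v2=D5 downbeat m3
bar 7: v0=A3 v1=A4 v2=E5 downbeat P5
  -> R1 @ bar 1 tick 0 v(0, 2): A3/E5 P5 -> F3/C5 P5 similar
  -> R2 @ bar 2 tick 0 v(0, 1): F3/A3 M3 -> G3/G4 P8 similar
  -> R3 @ bar 2 tick 0 v(1, 2): G4 above F4
  -> R4 @ bar 2 tick 0 v(0, 2): G3/F4 m7 untreated
  -> R7 @ bar 2 tick 0 v(1,): A3->G4 leap 10st
  -> R3 @ bar 2 tick 1 v(1, 2): G4 above F4
  -> R3 @ bar 2 tick 2 v(1, 2): G4 above F4
  -> R3 @ bar 2 tick 3 v(1, 2): G4 above F4
  -> R4 @ bar 3 tick 0 v(0, 2): A3/G4 m7 untreated
  -> R1 @ bar 4 tick 0 v(0, 1): A3/E4 P5 -> G3/D4 P5 similar
  -> R4 @ bar 5 tick 0 v(0, 1): F3/G3 M2 untreated
  -> R2 @ bar 6 tick 0 v(1, 2): G3/A4 M2 -> G4/D5 P5 similar
  -> R7 @ bar 6 tick 0 v(0,): F3->B3 leap 6st
  -> R1 @ bar 7 tick 0 v(1, 2): G4/D5 P5 -> A4/E5 P5 similar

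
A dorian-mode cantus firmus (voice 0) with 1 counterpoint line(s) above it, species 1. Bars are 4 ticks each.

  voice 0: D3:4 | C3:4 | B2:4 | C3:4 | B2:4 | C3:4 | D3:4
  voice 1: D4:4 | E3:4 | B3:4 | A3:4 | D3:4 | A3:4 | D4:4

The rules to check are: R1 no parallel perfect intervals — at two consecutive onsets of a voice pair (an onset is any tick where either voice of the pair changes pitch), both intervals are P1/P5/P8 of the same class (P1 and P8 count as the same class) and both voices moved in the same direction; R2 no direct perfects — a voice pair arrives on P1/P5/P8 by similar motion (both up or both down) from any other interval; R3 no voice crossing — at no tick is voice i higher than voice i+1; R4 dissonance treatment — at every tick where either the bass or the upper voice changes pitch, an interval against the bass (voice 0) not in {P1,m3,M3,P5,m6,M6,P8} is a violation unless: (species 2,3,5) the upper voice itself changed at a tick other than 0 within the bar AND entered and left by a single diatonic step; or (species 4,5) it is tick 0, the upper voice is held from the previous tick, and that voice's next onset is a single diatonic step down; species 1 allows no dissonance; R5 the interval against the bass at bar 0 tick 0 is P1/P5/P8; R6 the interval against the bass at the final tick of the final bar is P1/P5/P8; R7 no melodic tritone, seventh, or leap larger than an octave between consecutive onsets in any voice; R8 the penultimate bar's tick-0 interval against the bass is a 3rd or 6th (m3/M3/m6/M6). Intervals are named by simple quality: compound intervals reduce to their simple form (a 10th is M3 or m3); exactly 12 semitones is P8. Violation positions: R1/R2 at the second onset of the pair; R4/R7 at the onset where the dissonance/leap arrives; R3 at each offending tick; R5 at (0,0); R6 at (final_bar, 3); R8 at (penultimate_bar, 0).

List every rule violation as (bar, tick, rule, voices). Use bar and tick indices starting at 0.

(1, 0, R7, (1,))
(6, 0, R2, (0, 1))

bar 0: v0=D3 v1=D4 downbeat P8
bar 1: v0=C3 v1=E3 downbeat M3
bar 2: v0=B2 v1=B3 downbeat P8
bar 3: v0=C3 v1=A3 downbeat M6
bar 4: v0=B2 v1=D3 downbeat m3
bar 5: v0=C3 v1=A3 downbeat M6
bar 6: v0=D3 v1=D4 downbeat P8
  -> R7 @ bar 1 tick 0 v(1,): D4->E3 leap 10st
  -> R2 @ bar 6 tick 0 v(0, 1): C3/A3 M6 -> D3/D4 P8 similar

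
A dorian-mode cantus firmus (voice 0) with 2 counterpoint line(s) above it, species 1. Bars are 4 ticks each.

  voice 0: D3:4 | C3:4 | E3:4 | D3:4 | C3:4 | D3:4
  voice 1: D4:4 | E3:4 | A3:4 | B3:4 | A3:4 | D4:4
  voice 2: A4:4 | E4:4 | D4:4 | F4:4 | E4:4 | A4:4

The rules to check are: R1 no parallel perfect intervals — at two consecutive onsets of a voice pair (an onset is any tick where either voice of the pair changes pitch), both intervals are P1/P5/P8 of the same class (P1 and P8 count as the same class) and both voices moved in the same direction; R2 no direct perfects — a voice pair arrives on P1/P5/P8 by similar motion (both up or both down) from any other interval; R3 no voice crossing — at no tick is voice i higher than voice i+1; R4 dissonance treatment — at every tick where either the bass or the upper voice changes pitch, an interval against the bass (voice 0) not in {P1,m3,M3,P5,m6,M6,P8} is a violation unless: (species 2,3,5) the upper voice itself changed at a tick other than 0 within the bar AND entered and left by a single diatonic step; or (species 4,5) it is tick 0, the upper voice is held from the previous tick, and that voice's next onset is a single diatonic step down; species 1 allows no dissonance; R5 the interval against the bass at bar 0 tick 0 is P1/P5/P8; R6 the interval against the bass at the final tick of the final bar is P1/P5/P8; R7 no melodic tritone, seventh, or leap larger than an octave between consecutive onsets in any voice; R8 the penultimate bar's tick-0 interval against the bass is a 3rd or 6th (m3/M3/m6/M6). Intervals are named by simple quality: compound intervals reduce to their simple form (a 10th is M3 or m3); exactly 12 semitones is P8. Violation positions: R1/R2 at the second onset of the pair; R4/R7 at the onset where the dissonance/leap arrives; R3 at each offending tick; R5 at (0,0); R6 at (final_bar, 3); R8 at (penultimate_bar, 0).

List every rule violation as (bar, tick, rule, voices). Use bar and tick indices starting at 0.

bar 0: v0=D3 v1=D4 v2=A4 downbeat P5
bar 1: v0=C3 v1=E3 v2=E4 downbeat M3
bar 2: v0=E3 v1=A3 v2=D4 downbeat m7
bar 3: v0=D3 v1=B3 v2=F4 downbeat m3
bar 4: v0=C3 v1=A3 v2=E4 downbeat M3
bar 5: v0=D3 v1=D4 v2=A4 downbeat P5
  -> R2 @ bar 1 tick 0 v(1, 2): D4/A4 P5 -> E3/E4 P8 similar
  -> R7 @ bar 1 tick 0 v(1,): D4->E3 leap 10st
  -> R4 @ bar 2 tick 0 v(0, 1): E3/A3 P4 untreated
  -> R4 @ bar 2 tick 0 v(0, 2): E3/D4 m7 untreated
  -> R2 @ bar 4 tick 0 v(1, 2): B3/F4 TT -> A3/E4 P5 similar
  -> R1 @ bar 5 tick 0 v(1, 2): A3/E4 P5 -> D4/A4 P5 similar
  -> R2 @ bar 5 tick 0 v(0, 1): C3/A3 M6 -> D3/D4 P8 similar
  -> R2 @ bar 5 tick 0 v(0, 2): C3/E4 M3 -> D3/A4 P5 similar

(1, 0, R2, (1, 2))
(1, 0, R7, (1,))
(2, 0, R4, (0, 1))
(2, 0, R4, (0, 2))
(4, 0, R2, (1, 2))
(5, 0, R1, (1, 2))
(5, 0, R2, (0, 1))
(5, 0, R2, (0, 2))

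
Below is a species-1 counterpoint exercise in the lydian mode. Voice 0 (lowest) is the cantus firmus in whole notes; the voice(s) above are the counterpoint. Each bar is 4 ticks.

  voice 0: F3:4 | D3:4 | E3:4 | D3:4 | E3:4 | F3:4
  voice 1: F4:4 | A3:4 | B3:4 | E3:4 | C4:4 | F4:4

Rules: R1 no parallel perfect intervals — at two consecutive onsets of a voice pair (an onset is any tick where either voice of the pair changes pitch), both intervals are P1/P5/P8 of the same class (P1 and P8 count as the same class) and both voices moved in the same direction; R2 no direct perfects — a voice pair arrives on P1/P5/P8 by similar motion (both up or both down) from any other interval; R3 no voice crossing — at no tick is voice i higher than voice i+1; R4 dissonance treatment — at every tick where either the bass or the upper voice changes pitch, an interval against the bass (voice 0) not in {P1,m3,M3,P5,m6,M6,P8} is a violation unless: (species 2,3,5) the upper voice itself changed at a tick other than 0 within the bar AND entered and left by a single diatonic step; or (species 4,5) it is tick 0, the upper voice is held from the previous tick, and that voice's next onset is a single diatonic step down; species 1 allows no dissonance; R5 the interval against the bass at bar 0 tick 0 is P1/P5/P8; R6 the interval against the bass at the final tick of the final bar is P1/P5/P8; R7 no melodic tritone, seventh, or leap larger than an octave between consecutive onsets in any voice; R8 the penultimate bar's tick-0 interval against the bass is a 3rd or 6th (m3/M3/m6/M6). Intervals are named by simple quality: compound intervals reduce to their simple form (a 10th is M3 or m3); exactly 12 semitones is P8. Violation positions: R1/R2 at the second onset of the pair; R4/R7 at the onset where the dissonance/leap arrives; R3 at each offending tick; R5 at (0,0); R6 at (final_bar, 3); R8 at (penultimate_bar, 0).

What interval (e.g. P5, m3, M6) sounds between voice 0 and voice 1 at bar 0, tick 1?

voice 0=F3 voice 1=F4 -> P8

P8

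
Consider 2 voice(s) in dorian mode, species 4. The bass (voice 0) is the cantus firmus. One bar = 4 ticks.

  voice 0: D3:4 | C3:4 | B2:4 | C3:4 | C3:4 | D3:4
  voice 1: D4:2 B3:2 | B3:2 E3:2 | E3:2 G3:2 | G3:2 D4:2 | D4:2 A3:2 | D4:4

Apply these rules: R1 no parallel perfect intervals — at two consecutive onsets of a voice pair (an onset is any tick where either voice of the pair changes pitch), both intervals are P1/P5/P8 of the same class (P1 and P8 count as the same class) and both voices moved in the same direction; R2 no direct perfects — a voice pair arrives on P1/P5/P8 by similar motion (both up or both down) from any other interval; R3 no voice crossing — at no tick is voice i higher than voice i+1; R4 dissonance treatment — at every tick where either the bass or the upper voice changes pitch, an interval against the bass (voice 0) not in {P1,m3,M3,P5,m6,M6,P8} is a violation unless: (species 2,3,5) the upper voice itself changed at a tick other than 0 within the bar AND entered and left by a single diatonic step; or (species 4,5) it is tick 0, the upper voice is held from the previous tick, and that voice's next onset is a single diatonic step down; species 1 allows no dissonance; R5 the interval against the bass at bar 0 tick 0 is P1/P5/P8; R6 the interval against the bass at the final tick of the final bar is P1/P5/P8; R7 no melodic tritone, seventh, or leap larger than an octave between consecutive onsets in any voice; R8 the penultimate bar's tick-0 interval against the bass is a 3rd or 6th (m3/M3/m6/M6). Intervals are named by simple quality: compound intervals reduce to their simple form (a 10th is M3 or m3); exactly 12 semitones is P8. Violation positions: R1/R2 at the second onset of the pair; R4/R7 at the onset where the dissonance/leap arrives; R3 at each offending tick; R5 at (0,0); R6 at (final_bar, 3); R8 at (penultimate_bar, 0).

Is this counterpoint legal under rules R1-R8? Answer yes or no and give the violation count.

No (5 violations)

bar 0: v0=D3 v1=D4 (P8)
bar 1: v0=C3 v1=B3 (M7)
bar 2: v0=B2 v1=E3 (P4)
bar 3: v0=C3 v1=G3 (P5)
bar 4: v0=C3 v1=D4 (M2)
bar 5: v0=D3 v1=D4 (P8)
  R4 @ bar1.0: C3/B3 M7 untreated
  R4 @ bar2.0: B2/E3 P4 untreated
  R4 @ bar3.2: C3/D4 M2 untreated
  R8 @ bar4.0: penult M2 not 3rd/6th
  R2 @ bar5.0: C3/A3 M6 -> D3/D4 P8 similar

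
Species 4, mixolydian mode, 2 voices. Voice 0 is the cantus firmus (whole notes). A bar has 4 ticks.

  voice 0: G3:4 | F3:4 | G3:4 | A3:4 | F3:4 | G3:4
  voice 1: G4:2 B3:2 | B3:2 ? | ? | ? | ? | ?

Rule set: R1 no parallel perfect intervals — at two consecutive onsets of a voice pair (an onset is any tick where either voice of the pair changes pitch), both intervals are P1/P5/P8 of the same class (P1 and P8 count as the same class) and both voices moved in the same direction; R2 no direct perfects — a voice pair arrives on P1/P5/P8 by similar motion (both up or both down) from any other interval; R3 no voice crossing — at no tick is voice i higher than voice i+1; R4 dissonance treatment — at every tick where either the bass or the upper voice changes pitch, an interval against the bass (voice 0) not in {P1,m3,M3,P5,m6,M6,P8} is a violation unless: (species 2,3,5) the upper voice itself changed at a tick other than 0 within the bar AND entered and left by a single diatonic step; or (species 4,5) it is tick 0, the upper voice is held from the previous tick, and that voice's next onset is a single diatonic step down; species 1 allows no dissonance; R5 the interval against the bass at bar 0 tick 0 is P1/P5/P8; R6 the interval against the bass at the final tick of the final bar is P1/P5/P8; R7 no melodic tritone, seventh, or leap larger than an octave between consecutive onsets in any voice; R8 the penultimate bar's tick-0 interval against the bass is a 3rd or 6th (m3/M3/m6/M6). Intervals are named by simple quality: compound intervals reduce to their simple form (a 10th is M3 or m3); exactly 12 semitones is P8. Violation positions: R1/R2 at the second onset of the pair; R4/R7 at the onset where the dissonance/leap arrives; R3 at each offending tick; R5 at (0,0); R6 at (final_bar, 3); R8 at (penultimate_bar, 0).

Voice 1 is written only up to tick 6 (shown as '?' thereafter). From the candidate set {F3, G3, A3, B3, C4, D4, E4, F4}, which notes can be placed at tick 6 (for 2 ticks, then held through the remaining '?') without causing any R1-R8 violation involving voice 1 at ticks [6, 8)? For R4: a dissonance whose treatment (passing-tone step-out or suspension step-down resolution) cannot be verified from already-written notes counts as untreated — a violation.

{A3, B3, C4, D4}

F3: violates R7
G3: violates R4
A3: legal
B3: legal
C4: legal
D4: legal
E4: violates R4
F4: violates R7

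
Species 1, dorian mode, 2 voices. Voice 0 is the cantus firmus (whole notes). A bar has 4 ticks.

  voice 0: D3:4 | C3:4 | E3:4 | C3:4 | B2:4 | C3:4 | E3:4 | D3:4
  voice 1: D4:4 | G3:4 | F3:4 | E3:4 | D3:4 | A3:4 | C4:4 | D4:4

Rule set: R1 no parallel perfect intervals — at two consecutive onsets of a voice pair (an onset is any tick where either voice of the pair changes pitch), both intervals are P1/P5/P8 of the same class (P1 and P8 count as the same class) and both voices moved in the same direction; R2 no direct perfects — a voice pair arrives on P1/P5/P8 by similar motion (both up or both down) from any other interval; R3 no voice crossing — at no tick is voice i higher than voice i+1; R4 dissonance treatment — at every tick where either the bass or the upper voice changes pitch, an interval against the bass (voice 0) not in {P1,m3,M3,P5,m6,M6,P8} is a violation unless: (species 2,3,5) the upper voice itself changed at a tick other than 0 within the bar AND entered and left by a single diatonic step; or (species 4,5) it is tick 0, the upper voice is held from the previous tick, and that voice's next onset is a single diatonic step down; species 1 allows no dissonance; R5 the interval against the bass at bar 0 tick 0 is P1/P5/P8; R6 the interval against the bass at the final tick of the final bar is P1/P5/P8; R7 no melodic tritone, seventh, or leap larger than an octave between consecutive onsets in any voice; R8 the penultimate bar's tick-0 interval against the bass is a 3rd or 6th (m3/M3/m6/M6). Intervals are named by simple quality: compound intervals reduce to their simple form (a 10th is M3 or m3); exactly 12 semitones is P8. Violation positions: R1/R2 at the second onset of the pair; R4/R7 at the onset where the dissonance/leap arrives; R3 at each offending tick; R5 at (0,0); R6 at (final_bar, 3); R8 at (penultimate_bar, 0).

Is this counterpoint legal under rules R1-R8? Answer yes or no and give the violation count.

No (2 violations)

bar 0: v0=D3 v1=D4 (P8)
bar 1: v0=C3 v1=G3 (P5)
bar 2: v0=E3 v1=F3 (m2)
bar 3: v0=C3 v1=E3 (M3)
bar 4: v0=B2 v1=D3 (m3)
bar 5: v0=C3 v1=A3 (M6)
bar 6: v0=E3 v1=C4 (m6)
bar 7: v0=D3 v1=D4 (P8)
  R2 @ bar1.0: D3/D4 P8 -> C3/G3 P5 similar
  R4 @ bar2.0: E3/F3 m2 untreated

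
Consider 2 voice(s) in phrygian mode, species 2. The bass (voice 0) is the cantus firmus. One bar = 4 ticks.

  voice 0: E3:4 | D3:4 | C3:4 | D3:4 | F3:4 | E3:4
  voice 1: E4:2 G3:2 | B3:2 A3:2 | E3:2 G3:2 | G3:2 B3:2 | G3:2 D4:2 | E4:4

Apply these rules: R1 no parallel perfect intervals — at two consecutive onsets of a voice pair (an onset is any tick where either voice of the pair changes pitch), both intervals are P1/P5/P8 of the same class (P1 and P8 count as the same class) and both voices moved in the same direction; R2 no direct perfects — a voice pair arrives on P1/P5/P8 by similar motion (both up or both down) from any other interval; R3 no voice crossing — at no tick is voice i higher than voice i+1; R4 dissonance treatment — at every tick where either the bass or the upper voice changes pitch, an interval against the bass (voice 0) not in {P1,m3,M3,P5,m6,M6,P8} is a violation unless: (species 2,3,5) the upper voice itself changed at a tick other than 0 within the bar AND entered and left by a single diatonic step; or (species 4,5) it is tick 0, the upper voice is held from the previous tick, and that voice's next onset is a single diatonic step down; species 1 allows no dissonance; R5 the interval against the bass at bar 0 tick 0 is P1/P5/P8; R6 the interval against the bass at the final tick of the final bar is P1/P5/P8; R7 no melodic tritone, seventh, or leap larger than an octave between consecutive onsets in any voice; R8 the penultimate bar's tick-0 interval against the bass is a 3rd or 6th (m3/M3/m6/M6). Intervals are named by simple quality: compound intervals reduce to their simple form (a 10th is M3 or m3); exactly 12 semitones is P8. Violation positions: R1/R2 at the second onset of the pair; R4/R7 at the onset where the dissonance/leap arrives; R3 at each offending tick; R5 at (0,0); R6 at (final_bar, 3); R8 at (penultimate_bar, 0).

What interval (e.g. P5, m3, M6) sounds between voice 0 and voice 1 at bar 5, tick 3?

voice 0=E3 voice 1=E4 -> P8

P8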